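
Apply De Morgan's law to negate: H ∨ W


De Morgan's law: ¬(P ∨ Q) ≡ ¬P ∧ ¬Q
¬(H ∨ W) = ¬H ∧ ¬W

¬H ∧ ¬W


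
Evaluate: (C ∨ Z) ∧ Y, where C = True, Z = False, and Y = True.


C = True, Z = False, Y = True
Step 1: C ∨ Z = True OR False = True
Step 2: True ∧ Y = True AND True = True
OR is true when at least one operand is true; AND requires both.

True


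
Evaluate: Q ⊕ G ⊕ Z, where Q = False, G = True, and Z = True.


Q = False, G = True, Z = True
Step 1: Q ⊕ G = False XOR True = True
Step 2: True ⊕ Z = True XOR True = False
XOR is true when an odd number of operands are true.

False


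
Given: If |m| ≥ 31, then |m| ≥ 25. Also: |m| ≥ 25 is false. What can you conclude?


Modus tollens: P → Q, ¬Q ⊢ ¬P
P: |m| ≥ 31
Q: |m| ≥ 25
We have P → Q and Q is false.
By modus tollens, P must be false.

It is not the case that |m| ≥ 31


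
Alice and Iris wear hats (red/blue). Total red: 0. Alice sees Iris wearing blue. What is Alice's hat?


Total red = 0, Iris = blue
Red accounted for: 0
Remaining for Alice: 0
Alice's hat is blue.

blue


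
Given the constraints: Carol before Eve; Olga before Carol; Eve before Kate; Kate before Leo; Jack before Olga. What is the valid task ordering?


Constraints: Carol before Eve; Olga before Carol; Eve before Kate; Kate before Leo; Jack before Olga
Method: repeatedly schedule the remaining task that has no remaining task required before it.
  Step 1: remaining {Kate, Leo, Eve, Carol, Jack, Olga}; every task except Jack still has a predecessor pending → schedule Jack.
  Step 2: remaining {Kate, Leo, Eve, Carol, Olga}; every task except Olga still has a predecessor pending → schedule Olga.
  Step 3: remaining {Kate, Leo, Eve, Carol}; every task except Carol still has a predecessor pending → schedule Carol.
  Step 4: remaining {Kate, Leo, Eve}; every task except Eve still has a predecessor pending → schedule Eve.
  Step 5: remaining {Kate, Leo}; every task except Kate still has a predecessor pending → schedule Kate.
  Step 6: only Leo remains → schedule Leo.
Resulting order:

Jack → Olga → Carol → Eve → Kate → Leo


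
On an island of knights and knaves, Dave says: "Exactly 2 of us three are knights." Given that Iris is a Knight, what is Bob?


Dave claims exactly 2 knights among Dave, Iris, Bob.
Given: Iris is a Knight.

Case 1: Dave is a Knight (tells truth)
  Then exactly 2 of the three are knights.
  Counting Dave, Iris: 2 knight(s) so far. Need 0 more → Bob = Knave.
Case 2: Dave is a Knave (lies)
  Then the count is NOT 2.
  If Bob = Knight, count = 2 = 2 → claim would be true, contradicts lie.
  If Bob = Knave, count = 1 ≠ 2 → lie confirmed ✓

Bob is a Knave.

Knave


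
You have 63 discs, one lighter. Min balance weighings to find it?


Each weighing has 3 outcomes (left heavy / balance / right heavy), so k weighings distinguish at most 3^k cases; splitting into three near-equal groups achieves this.
Need 3^k ≥ 63: 3^3 = 27 < 63 ≤ 3^4 = 81
k = ⌈log₃(63)⌉ = 4

4


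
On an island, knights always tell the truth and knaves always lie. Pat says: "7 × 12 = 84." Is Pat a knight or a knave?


Statement: "7 × 12 = 84."
Actual: 7 × 12 = 84
Claimed: 84
Statement is TRUE → Pat tells the truth → Knight

Knight


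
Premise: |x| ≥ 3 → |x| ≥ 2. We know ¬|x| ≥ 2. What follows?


Modus tollens: P → Q, ¬Q ⊢ ¬P
P: |x| ≥ 3
Q: |x| ≥ 2
We have P → Q and Q is false.
By modus tollens, P must be false.

It is not the case that |x| ≥ 3


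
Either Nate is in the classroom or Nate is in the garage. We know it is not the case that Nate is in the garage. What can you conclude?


Disjunctive syllogism: P ∨ Q, ¬P ⊢ Q
Disjunction: Nate is in the classroom ∨ Nate is in the garage
We know it is not the case that Nate is in the garage.
By disjunctive syllogism, the other disjunct must be true.

Nate is in the classroom


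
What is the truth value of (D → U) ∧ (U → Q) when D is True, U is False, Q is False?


D = True, U = False, Q = False
Step 1: D → U is false only when D=True and U=False. Result: False
Step 2: U → Q is false only when U=True and Q=False. Result: True
Step 3: False ∧ True = False

False


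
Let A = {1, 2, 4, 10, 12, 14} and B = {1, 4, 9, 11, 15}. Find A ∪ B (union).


A = {1, 2, 4, 10, 12, 14}
B = {1, 4, 9, 11, 15}
Operation: union
All elements combined: 1, 2, 4, 9, 10, 11, 12, 14, 15

{1, 2, 4, 9, 10, 11, 12, 14, 15}


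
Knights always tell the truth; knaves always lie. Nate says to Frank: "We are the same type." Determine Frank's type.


Nate says: "We are the same type."
Case 1: Nate is a Knight (truth-teller)
  Statement is true → they ARE the same → Frank is also a Knight
Case 2: Nate is a Knave (liar)
  Statement is false → they are NOT the same → Frank is a Knight
In both cases, Frank is a Knight.

Knight


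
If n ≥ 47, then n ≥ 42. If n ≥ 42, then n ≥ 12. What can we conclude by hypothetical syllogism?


Hypothetical syllogism: P → Q, Q → R ⊢ P → R
Premise 1: n ≥ 47 → n ≥ 42
Premise 2: n ≥ 42 → n ≥ 12
Chain the implications: the middle term (n ≥ 42) links the two.
Conclusion: If n ≥ 47, then n ≥ 12.

If n ≥ 47, then n ≥ 12.


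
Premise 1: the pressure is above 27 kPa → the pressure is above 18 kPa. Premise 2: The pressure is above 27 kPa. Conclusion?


Modus ponens: P → Q, P ⊢ Q
P: the pressure is above 27 kPa
Q: the pressure is above 18 kPa
We have P → Q and P is true.
By modus ponens, Q must be true.

The pressure is above 18 kPa


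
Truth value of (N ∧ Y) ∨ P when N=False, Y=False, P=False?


N = False, Y = False, P = False
Expression: (N ∧ Y) ∨ P
Step 1: N ∧ Y = False AND False = False
Step 2: (False) ∨ P = False OR False = False

False


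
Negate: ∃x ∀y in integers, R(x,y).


Original: ∃x ∀y R(x,y)
Rule: ¬∀→∃, ¬∃→∀, negate predicate.
Negation: ∀x ∃y ¬R(x,y)

∀x ∃y ¬R(x,y)


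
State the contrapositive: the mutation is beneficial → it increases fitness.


Original: If the mutation is beneficial, then it increases fitness
Contrapositive: If ¬Q, then ¬P
Negate Q: not (it increases fitness)
Negate P: not (the mutation is beneficial)

If not (it increases fitness), then not (the mutation is beneficial).


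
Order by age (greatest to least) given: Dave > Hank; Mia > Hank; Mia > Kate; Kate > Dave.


Constraints: Dave > Hank; Mia > Hank; Mia > Kate; Kate > Dave
Method: at each step, the next-highest is the one remaining person who never appears on the smaller side of a constraint between remaining people.
  Step 1: remaining {Mia, Kate, Dave, Hank}; on the smaller side: {Kate, Dave, Hank} → Mia is next (Mia > Hank; Mia > Kate).
  Step 2: remaining {Kate, Dave, Hank}; on the smaller side: {Dave, Hank} → Kate is next (Kate > Dave).
  Step 3: remaining {Dave, Hank}; on the smaller side: {Hank} → Dave is next (Dave > Hank).
  Step 4: only Hank remains → lowest.
Final ranking (highest to lowest):

Mia > Kate > Dave > Hank


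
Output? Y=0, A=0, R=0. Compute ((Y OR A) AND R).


Y OR A = 0|0 = 0
0 AND 0 = 0

0


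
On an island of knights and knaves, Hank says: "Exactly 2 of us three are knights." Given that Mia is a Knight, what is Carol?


Hank claims exactly 2 knights among Hank, Mia, Carol.
Given: Mia is a Knight.

Case 1: Hank is a Knight (tells truth)
  Then exactly 2 of the three are knights.
  Counting Hank, Mia: 2 knight(s) so far. Need 0 more → Carol = Knave.
Case 2: Hank is a Knave (lies)
  Then the count is NOT 2.
  If Carol = Knight, count = 2 = 2 → claim would be true, contradicts lie.
  If Carol = Knave, count = 1 ≠ 2 → lie confirmed ✓

Carol is a Knave.

Knave


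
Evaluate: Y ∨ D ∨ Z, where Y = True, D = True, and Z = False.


Y = True, D = True, Z = False
Step 1: Y ∨ D = True OR True = True
Step 2: True ∨ Z = True OR False = True
OR is true when at least one operand is true.

True


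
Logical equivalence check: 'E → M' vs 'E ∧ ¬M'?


Expression 1: E → M
Expression 2: E ∧ ¬M
Truth table (E M | Expr1 Expr2):
  T T |   T     F   ← differ
  T F |   F     T   ← differ
  F T |   T     F   ← differ
  F F |   T     F   ← differ
Counterexample: E=T, M=T gives Expr1 = T but Expr2 = F, so the expressions are NOT logically equivalent.

No


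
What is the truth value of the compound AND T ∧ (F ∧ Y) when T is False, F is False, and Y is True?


T = False, F = False, Y = True
Step 1: F ∧ Y = False AND True = False
Step 2: T ∧ False = False AND False = False
AND is true only when ALL operands are true.

False


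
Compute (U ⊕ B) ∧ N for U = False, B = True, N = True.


U = False, B = True, N = True
Step 1: U ⊕ B = False XOR True = True
Step 2: True ∧ N = True AND True = True
XOR true when exactly one of U,B is true; then AND with N.

True


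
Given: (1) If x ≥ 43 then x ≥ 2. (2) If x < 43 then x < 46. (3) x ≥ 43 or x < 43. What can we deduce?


Constructive dilemma: (P → Q) ∧ (R → S), P ∨ R ⊢ Q ∨ S
Premise 1: x ≥ 43 → x ≥ 2
Premise 2: x < 43 → x < 46
Premise 3: x ≥ 43 ∨ x < 43
Case 1: Assuming x ≥ 43, then by Premise 1, x ≥ 2.
Case 2: Assuming x < 43, then by Premise 2, x < 46.
Since one of x ≥ 43 or x < 43 must hold, we get x ≥ 2 or x < 46.

x ≥ 2 or x < 46.


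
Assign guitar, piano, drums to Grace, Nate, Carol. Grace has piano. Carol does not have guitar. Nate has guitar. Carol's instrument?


From clues:
  Nate → guitar
  Grace → piano
By elimination, Carol gets the remaining.

drums


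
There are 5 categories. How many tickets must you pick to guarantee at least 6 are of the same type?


Pigeonhole: to guarantee k in one of n categories, need (k-1)×n + 1.
k = 6, n = 5
Minimum = (6-1) × 5 + 1 = 5 × 5 + 1

26


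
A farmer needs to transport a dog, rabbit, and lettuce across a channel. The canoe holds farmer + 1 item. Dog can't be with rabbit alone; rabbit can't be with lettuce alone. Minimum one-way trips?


1. farmer+rabbit → 2. farmer ← 3. farmer+dog → 4. farmer+rabbit ← 5. farmer+lettuce → 6. farmer ← 7. farmer+rabbit →
Minimum trips = 7

7


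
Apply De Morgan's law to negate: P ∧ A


De Morgan's law: ¬(P ∧ Q) ≡ ¬P ∨ ¬Q
¬(P ∧ A) = ¬P ∨ ¬A

¬P ∨ ¬A


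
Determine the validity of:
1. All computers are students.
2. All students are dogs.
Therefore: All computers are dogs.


Premise 1: All computers are students.
Premise 2: All students are dogs.
Conclusion: All computers are dogs.
Barbara syllogism (AAA-1): All A are B, All B are C → All A are C.
Middle term (students) distributed in premise 2.

Valid


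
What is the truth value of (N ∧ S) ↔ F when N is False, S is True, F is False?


N = False, S = True, F = False
Step 1: N ∧ S = False AND True = False
Step 2: (False) ↔ F: true when both sides have same truth value.
Result: False ↔ False = True

True


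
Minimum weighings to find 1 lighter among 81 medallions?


Each weighing has 3 outcomes (left heavy / balance / right heavy), so k weighings distinguish at most 3^k cases; splitting into three near-equal groups achieves this.
Need 3^k ≥ 81: 3^3 = 27 < 81 ≤ 3^4 = 81
k = ⌈log₃(81)⌉ = 4

4


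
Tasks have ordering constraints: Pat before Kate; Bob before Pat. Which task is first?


Constraints: Pat before Kate; Bob before Pat
The first task can have nothing scheduled before it, so it must never appear on the right of a 'before'.
Tasks appearing after some 'before': Kate, Pat.
The only task not in that list is Bob → it is first.

Bob


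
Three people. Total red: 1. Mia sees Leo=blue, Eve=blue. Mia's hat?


Total red = 1, seen red = 0
Own red = 1 - 0 = 1
Mia's hat is red.

red


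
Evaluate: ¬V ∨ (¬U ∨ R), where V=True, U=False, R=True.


V = True, U = False, R = True
Expression: ¬V ∨ (¬U ∨ R)
Step 1: ¬U = NOT False = True
Step 2: ¬U ∨ R = True OR True = True
Step 3: ¬V = NOT True = False
Step 4: (False) ∨ (True) = False OR True = True

True


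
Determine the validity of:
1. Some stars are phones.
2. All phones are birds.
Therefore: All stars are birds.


Premise 1: Some stars are phones.
Premise 2: All phones are birds.
Conclusion: All stars are birds.
Fallacy: illicit minor. The minor term (stars) is distributed in the conclusion ('All stars ...') but undistributed in its premise ('Some stars are phones' doesn't cover all stars).
Only 'Some stars are birds' follows, not 'All'.

Invalid


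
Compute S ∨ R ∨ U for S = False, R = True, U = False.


S = False, R = True, U = False
Step 1: S ∨ R = False OR True = True
Step 2: True ∨ U = True OR False = True
OR is true when at least one operand is true.

True


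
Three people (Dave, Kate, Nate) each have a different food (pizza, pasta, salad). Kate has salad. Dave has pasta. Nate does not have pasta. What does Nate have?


From clues:
  Kate → salad
  Dave → pasta
By elimination, Nate gets the remaining.

pizza


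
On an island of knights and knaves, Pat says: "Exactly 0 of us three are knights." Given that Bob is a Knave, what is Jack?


Pat claims exactly 0 knights among Pat, Bob, Jack.
Given: Bob is a Knave.

Case 1: Pat is a Knight (tells truth)
  Then exactly 0 of the three are knights.
  Counting Pat, Bob: 1 knight(s) so far. Need -1 more → impossible.
Case 2: Pat is a Knave (lies)
  Then the count is NOT 0.
  If Jack = Knave, count = 0 = 0 → claim would be true, contradicts lie.
  If Jack = Knight, count = 1 ≠ 0 → lie confirmed ✓

Jack is a Knight.

Knight


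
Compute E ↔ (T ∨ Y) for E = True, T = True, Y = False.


E = True, T = True, Y = False
Step 1: T ∨ Y = True OR False = True
Step 2: E ↔ (True): true when both sides have same truth value.
Result: True ↔ True = True

True


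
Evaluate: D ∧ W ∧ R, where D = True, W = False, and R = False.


D = True, W = False, R = False
Step 1: D ∧ W = True AND False = False
Step 2: (False) ∧ R = (False) AND False = False
AND is true only when ALL operands are true.

False


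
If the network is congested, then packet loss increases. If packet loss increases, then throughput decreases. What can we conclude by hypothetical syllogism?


Hypothetical syllogism: P → Q, Q → R ⊢ P → R
Premise 1: the network is congested → packet loss increases
Premise 2: packet loss increases → throughput decreases
Chain the implications: the middle term (packet loss increases) links the two.
Conclusion: If the network is congested, then throughput decreases.

If the network is congested, then throughput decreases.


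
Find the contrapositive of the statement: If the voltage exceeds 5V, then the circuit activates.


Original: If the voltage exceeds 5V, then the circuit activates
Contrapositive: If ¬Q, then ¬P
Negate Q: not (the circuit activates)
Negate P: not (the voltage exceeds 5V)

If not (the circuit activates), then not (the voltage exceeds 5V).


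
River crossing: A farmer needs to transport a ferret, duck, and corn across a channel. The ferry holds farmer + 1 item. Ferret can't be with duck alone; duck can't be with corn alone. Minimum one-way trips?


1. farmer+duck → 2. farmer ← 3. farmer+ferret → 4. farmer+duck ← 5. farmer+corn → 6. farmer ← 7. farmer+duck →
Minimum trips = 7

7


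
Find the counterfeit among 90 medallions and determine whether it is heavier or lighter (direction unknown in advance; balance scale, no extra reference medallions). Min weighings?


Let n = 90. 180 possibilities (n medallions × lighter/heavier); each weighing has 3 outcomes.
Bound for k weighings: say the first weighing puts j medallions on each pan. If it tips, the 2j weighed medallions remain suspects (each with a known direction) and k-1 weighings give 3^(k-1) outcomes; 3^(k-1) is odd, so 2j ≤ 3^(k-1) - 1. If it balances, the n - 2j unweighed medallions remain with direction unknown: 2(n - 2j) ≤ 3^(k-1) - 1 by the same parity argument. Adding, n ≤ (3^(k-1) - 1) + (3^(k-1) - 1)/2 = (3^k - 3)/2, and the classical three-group strategy achieves this (3 medallions in 2 weighings, 12 in 3, 39 in 4, 120 in 5).
So we need the smallest k with (3^k - 3)/2 ≥ 90.
k = 4: (3^4 - 3)/2 = 39 < 90 ✗
k = 5: (3^5 - 3)/2 = 120 ≥ 90 ✓

5


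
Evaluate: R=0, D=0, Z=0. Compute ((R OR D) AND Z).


R OR D = 0|0 = 0
0 AND 0 = 0

0


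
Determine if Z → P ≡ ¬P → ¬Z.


Expression 1: Z → P
Expression 2: ¬P → ¬Z
Truth table (Z P | Expr1 Expr2):
  T T |   T     T
  T F |   F     F
  F T |   T     T
  F F |   T     T
All 4 rows agree, so the expressions are logically equivalent.

Yes


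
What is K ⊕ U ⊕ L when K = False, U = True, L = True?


K = False, U = True, L = True
Step 1: K ⊕ U = False XOR True = True
Step 2: True ⊕ L = True XOR True = False
XOR is true when an odd number of operands are true.

False


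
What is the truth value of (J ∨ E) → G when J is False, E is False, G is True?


J = False, E = False, G = True
Step 1: J ∨ E = False OR False = False
Step 2: (False) → G: false only when antecedent=True and G=False.
Result: True

True


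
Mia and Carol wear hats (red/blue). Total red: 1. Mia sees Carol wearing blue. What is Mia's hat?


Total red = 1, Carol = blue
Red accounted for: 0
Remaining for Mia: 1
Mia's hat is red.

red


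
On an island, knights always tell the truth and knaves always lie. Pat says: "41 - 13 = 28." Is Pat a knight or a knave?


Statement: "41 - 13 = 28."
Actual: 41 - 13 = 28
Claimed: 28
Statement is TRUE → Pat tells the truth → Knight

Knight


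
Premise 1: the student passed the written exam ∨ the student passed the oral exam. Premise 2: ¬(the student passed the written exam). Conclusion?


Disjunctive syllogism: P ∨ Q, ¬P ⊢ Q
Disjunction: the student passed the written exam ∨ the student passed the oral exam
We know it is not the case that the student passed the written exam.
By disjunctive syllogism, the other disjunct must be true.

The student passed the oral exam


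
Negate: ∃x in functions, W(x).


Original: ∃x W(x)
Rule: ¬∀→∃, ¬∃→∀, negate predicate.
Negation: ∀x ¬W(x)

∀x ¬W(x)


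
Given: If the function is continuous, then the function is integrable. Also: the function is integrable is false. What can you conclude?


Modus tollens: P → Q, ¬Q ⊢ ¬P
P: the function is continuous
Q: the function is integrable
We have P → Q and Q is false.
By modus tollens, P must be false.

It is not the case that the function is continuous


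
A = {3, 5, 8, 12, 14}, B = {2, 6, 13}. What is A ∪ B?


A = {3, 5, 8, 12, 14}
B = {2, 6, 13}
Operation: union
All elements combined: 2, 3, 5, 6, 8, 12, 13, 14

{2, 3, 5, 6, 8, 12, 13, 14}


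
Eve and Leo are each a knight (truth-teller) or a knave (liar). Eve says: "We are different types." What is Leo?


Eve says: "We are different types."
Case 1: Eve is a Knight (truth-teller)
  Statement is true → they ARE different → Leo is a Knave
Case 2: Eve is a Knave (liar)
  Statement is false → they are NOT different → Leo is a Knave
In both cases, Leo is a Knave.

Knave


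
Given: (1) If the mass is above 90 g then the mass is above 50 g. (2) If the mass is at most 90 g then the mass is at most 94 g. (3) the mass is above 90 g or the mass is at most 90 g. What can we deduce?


Constructive dilemma: (P → Q) ∧ (R → S), P ∨ R ⊢ Q ∨ S
Premise 1: the mass is above 90 g → the mass is above 50 g
Premise 2: the mass is at most 90 g → the mass is at most 94 g
Premise 3: the mass is above 90 g ∨ the mass is at most 90 g
Case 1: Assuming the mass is above 90 g, then by Premise 1, the mass is above 50 g.
Case 2: Assuming the mass is at most 90 g, then by Premise 2, the mass is at most 94 g.
Since one of the mass is above 90 g or the mass is at most 90 g must hold, we get the mass is above 50 g or the mass is at most 94 g.

The mass is above 50 g or the mass is at most 94 g.


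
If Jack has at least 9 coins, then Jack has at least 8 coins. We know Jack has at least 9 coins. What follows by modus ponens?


Modus ponens: P → Q, P ⊢ Q
P: Jack has at least 9 coins
Q: Jack has at least 8 coins
We have P → Q and P is true.
By modus ponens, Q must be true.

Jack has at least 8 coins


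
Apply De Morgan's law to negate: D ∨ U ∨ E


De Morgan's law: ¬(P ∨ Q ∨ R) ≡ ¬P ∧ ¬Q ∧ ¬R
¬(D ∨ U ∨ E) = ¬D ∧ ¬U ∧ ¬E

¬D ∧ ¬U ∧ ¬E


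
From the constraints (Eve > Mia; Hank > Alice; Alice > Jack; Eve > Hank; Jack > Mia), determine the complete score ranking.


Constraints: Eve > Mia; Hank > Alice; Alice > Jack; Eve > Hank; Jack > Mia
Method: at each step, the next-highest is the one remaining person who never appears on the smaller side of a constraint between remaining people.
  Step 1: remaining {Mia, Hank, Alice, Eve, Jack}; on the smaller side: {Mia, Hank, Alice, Jack} → Eve is next (Eve > Mia; Eve > Hank).
  Step 2: remaining {Mia, Hank, Alice, Jack}; on the smaller side: {Mia, Alice, Jack} → Hank is next (Hank > Alice).
  Step 3: remaining {Mia, Alice, Jack}; on the smaller side: {Mia, Jack} → Alice is next (Alice > Jack).
  Step 4: remaining {Mia, Jack}; on the smaller side: {Mia} → Jack is next (Jack > Mia).
  Step 5: only Mia remains → lowest.
Final ranking (highest to lowest):

Eve > Hank > Alice > Jack > Mia


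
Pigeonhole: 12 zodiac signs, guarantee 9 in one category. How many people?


Pigeonhole: to guarantee k in one of n categories, need (k-1)×n + 1.
k = 9, n = 12
Minimum = (9-1) × 12 + 1 = 8 × 12 + 1

97


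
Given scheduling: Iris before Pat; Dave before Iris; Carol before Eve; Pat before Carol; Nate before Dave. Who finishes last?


Constraints: Iris before Pat; Dave before Iris; Carol before Eve; Pat before Carol; Nate before Dave
The last task can have nothing scheduled after it, so it must never appear on the left of a 'before'.
Tasks appearing before some other task: Iris, Dave, Carol, Pat, Nate.
The only task not in that list is Eve → it is last.

Eve


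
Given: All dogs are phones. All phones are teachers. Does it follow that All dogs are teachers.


Premise 1: All dogs are phones.
Premise 2: All phones are teachers.
Conclusion: All dogs are teachers.
Barbara syllogism (AAA-1): All A are B, All B are C → All A are C.
Middle term (phones) distributed in premise 2.

Valid


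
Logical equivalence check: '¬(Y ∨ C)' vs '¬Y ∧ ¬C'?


Expression 1: ¬(Y ∨ C)
Expression 2: ¬Y ∧ ¬C
Truth table (Y C | Expr1 Expr2):
  T T |   F     F
  T F |   F     F
  F T |   F     F
  F F |   T     T
All 4 rows agree, so the expressions are logically equivalent.

Yes


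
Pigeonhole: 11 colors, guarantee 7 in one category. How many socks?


Pigeonhole: to guarantee k in one of n categories, need (k-1)×n + 1.
k = 7, n = 11
Minimum = (7-1) × 11 + 1 = 6 × 11 + 1

67


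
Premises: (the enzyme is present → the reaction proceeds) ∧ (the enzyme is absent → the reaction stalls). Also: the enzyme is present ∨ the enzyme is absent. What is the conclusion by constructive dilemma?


Constructive dilemma: (P → Q) ∧ (R → S), P ∨ R ⊢ Q ∨ S
Premise 1: the enzyme is present → the reaction proceeds
Premise 2: the enzyme is absent → the reaction stalls
Premise 3: the enzyme is present ∨ the enzyme is absent
Case 1: Assuming the enzyme is present, then by Premise 1, the reaction proceeds.
Case 2: Assuming the enzyme is absent, then by Premise 2, the reaction stalls.
Since one of the enzyme is present or the enzyme is absent must hold, we get the reaction proceeds or the reaction stalls.

The reaction proceeds or the reaction stalls.


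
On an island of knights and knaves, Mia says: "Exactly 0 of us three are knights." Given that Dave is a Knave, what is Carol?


Mia claims exactly 0 knights among Mia, Dave, Carol.
Given: Dave is a Knave.

Case 1: Mia is a Knight (tells truth)
  Then exactly 0 of the three are knights.
  Counting Mia, Dave: 1 knight(s) so far. Need -1 more → impossible.
Case 2: Mia is a Knave (lies)
  Then the count is NOT 0.
  If Carol = Knave, count = 0 = 0 → claim would be true, contradicts lie.
  If Carol = Knight, count = 1 ≠ 0 → lie confirmed ✓

Carol is a Knight.

Knight


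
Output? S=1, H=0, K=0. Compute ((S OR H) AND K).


S OR H = 1|0 = 1
1 AND 0 = 0

0


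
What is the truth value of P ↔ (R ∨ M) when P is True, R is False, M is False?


P = True, R = False, M = False
Step 1: R ∨ M = False OR False = False
Step 2: P ↔ (False): true when both sides have same truth value.
Result: True ↔ False = False

False


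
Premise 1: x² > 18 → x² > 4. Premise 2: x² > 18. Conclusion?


Modus ponens: P → Q, P ⊢ Q
P: x² > 18
Q: x² > 4
We have P → Q and P is true.
By modus ponens, Q must be true.

x² > 4


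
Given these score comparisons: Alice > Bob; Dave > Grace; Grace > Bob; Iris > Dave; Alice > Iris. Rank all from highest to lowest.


Constraints: Alice > Bob; Dave > Grace; Grace > Bob; Iris > Dave; Alice > Iris
Method: at each step, the next-highest is the one remaining person who never appears on the smaller side of a constraint between remaining people.
  Step 1: remaining {Bob, Grace, Iris, Dave, Alice}; on the smaller side: {Bob, Grace, Iris, Dave} → Alice is next (Alice > Bob; Alice > Iris).
  Step 2: remaining {Bob, Grace, Iris, Dave}; on the smaller side: {Bob, Grace, Dave} → Iris is next (Iris > Dave).
  Step 3: remaining {Bob, Grace, Dave}; on the smaller side: {Bob, Grace} → Dave is next (Dave > Grace).
  Step 4: remaining {Bob, Grace}; on the smaller side: {Bob} → Grace is next (Grace > Bob).
  Step 5: only Bob remains → lowest.
Final ranking (highest to lowest):

Alice > Iris > Dave > Grace > Bob


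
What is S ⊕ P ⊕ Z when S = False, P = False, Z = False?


S = False, P = False, Z = False
Step 1: S ⊕ P = False XOR False = False
Step 2: False ⊕ Z = False XOR False = False
XOR is true when an odd number of operands are true.

False


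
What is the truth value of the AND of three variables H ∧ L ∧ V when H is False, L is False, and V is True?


H = False, L = False, V = True
Step 1: H ∧ L = False AND False = False
Step 2: (False) ∧ V = (False) AND True = False
AND is true only when ALL operands are true.

False


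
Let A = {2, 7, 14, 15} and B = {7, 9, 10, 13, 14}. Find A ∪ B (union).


A = {2, 7, 14, 15}
B = {7, 9, 10, 13, 14}
Operation: union
All elements combined: 2, 7, 9, 10, 13, 14, 15

{2, 7, 9, 10, 13, 14, 15}


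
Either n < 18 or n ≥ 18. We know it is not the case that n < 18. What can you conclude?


Disjunctive syllogism: P ∨ Q, ¬P ⊢ Q
Disjunction: n < 18 ∨ n ≥ 18
We know it is not the case that n < 18.
By disjunctive syllogism, the other disjunct must be true.

n ≥ 18


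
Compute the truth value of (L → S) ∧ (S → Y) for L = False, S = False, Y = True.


L = False, S = False, Y = True
Step 1: L → S is false only when L=True and S=False. Result: True
Step 2: S → Y is false only when S=True and Y=False. Result: True
Step 3: True ∧ True = True

True


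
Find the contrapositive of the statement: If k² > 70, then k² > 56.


Original: If k² > 70, then k² > 56
Contrapositive: If ¬Q, then ¬P
Negate Q: not (k² > 56)
Negate P: not (k² > 70)

If not (k² > 56), then not (k² > 70).


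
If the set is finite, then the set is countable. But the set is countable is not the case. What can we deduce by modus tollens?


Modus tollens: P → Q, ¬Q ⊢ ¬P
P: the set is finite
Q: the set is countable
We have P → Q and Q is false.
By modus tollens, P must be false.

It is not the case that the set is finite


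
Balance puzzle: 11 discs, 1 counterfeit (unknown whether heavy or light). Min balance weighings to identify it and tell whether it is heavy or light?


Let n = 11. 22 possibilities (n discs × lighter/heavier); each weighing has 3 outcomes.
Bound for k weighings: say the first weighing puts j discs on each pan. If it tips, the 2j weighed discs remain suspects (each with a known direction) and k-1 weighings give 3^(k-1) outcomes; 3^(k-1) is odd, so 2j ≤ 3^(k-1) - 1. If it balances, the n - 2j unweighed discs remain with direction unknown: 2(n - 2j) ≤ 3^(k-1) - 1 by the same parity argument. Adding, n ≤ (3^(k-1) - 1) + (3^(k-1) - 1)/2 = (3^k - 3)/2, and the classical three-group strategy achieves this (3 discs in 2 weighings, 12 in 3, 39 in 4, 120 in 5).
So we need the smallest k with (3^k - 3)/2 ≥ 11.
k = 2: (3^2 - 3)/2 = 3 < 11 ✗
k = 3: (3^3 - 3)/2 = 12 ≥ 11 ✓

3


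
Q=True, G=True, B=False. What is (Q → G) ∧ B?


Q = True, G = True, B = False
Expression: (Q → G) ∧ B
Step 1: Q → G = True → True (false only if Q=True, G=False) = True
Step 2: (True) ∧ B = True AND False = False

False


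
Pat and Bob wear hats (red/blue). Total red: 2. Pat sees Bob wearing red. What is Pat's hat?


Total red = 2, Bob = red
Red accounted for: 1
Remaining for Pat: 1
Pat's hat is red.

red


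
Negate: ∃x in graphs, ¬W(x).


Original: ∃x ¬W(x)
Rule: ¬∀→∃, ¬∃→∀, negate predicate.
Negation: ∀x W(x)

∀x W(x)


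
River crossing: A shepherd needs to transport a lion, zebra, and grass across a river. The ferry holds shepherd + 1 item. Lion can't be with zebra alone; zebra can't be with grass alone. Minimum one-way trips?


1. shepherd+zebra → 2. shepherd ← 3. shepherd+lion → 4. shepherd+zebra ← 5. shepherd+grass → 6. shepherd ← 7. shepherd+zebra →
Minimum trips = 7

7


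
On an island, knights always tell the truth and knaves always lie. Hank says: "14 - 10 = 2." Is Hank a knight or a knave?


Statement: "14 - 10 = 2."
Actual: 14 - 10 = 4
Claimed: 2
Statement is FALSE → Hank lies → Knave

Knave


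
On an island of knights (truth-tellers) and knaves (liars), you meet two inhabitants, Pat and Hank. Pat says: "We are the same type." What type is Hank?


Pat says: "We are the same type."
Case 1: Pat is a Knight (truth-teller)
  Statement is true → they ARE the same → Hank is also a Knight
Case 2: Pat is a Knave (liar)
  Statement is false → they are NOT the same → Hank is a Knight
In both cases, Hank is a Knight.

Knight


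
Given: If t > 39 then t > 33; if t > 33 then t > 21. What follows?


Hypothetical syllogism: P → Q, Q → R ⊢ P → R
Premise 1: t > 39 → t > 33
Premise 2: t > 33 → t > 21
Chain the implications: the middle term (t > 33) links the two.
Conclusion: If t > 39, then t > 21.

If t > 39, then t > 21.


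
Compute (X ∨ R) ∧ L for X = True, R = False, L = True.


X = True, R = False, L = True
Step 1: X ∨ R = True OR False = True
Step 2: True ∧ L = True AND True = True
OR is true when at least one operand is true; AND requires both.

True


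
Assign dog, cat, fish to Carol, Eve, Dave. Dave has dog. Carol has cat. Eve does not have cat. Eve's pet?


From clues:
  Dave → dog
  Carol → cat
By elimination, Eve gets the remaining.

fish


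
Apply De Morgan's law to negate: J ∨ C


De Morgan's law: ¬(P ∨ Q) ≡ ¬P ∧ ¬Q
¬(J ∨ C) = ¬J ∧ ¬C

¬J ∧ ¬C


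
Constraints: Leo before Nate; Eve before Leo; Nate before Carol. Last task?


Constraints: Leo before Nate; Eve before Leo; Nate before Carol
The last task can have nothing scheduled after it, so it must never appear on the left of a 'before'.
Tasks appearing before some other task: Leo, Eve, Nate.
The only task not in that list is Carol → it is last.

Carol


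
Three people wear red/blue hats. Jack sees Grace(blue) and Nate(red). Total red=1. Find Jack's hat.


Total red = 1, seen red = 1
Own red = 1 - 1 = 0
Jack's hat is blue.

blue


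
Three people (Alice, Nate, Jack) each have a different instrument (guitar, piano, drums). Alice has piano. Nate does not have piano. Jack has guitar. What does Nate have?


From clues:
  Jack → guitar
  Alice → piano
By elimination, Nate gets the remaining.

drums


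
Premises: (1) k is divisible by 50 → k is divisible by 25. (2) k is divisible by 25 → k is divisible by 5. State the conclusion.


Hypothetical syllogism: P → Q, Q → R ⊢ P → R
Premise 1: k is divisible by 50 → k is divisible by 25
Premise 2: k is divisible by 25 → k is divisible by 5
Chain the implications: the middle term (k is divisible by 25) links the two.
Conclusion: If k is divisible by 50, then k is divisible by 5.

If k is divisible by 50, then k is divisible by 5.


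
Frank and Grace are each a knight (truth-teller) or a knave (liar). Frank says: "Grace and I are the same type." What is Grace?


Frank says: "Grace and I are the same type."
Case 1: Frank is a Knight (truth-teller)
  Statement is true → they ARE the same → Grace is also a Knight
Case 2: Frank is a Knave (liar)
  Statement is false → they are NOT the same → Grace is a Knight
In both cases, Grace is a Knight.

Knight


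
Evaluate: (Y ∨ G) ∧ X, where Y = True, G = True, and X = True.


Y = True, G = True, X = True
Step 1: Y ∨ G = True OR True = True
Step 2: True ∧ X = True AND True = True
OR is true when at least one operand is true; AND requires both.

True


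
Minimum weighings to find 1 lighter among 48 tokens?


Each weighing has 3 outcomes (left heavy / balance / right heavy), so k weighings distinguish at most 3^k cases; splitting into three near-equal groups achieves this.
Need 3^k ≥ 48: 3^3 = 27 < 48 ≤ 3^4 = 81
k = ⌈log₃(48)⌉ = 4

4


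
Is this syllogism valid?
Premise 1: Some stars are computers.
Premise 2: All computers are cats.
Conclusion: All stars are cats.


Premise 1: Some stars are computers.
Premise 2: All computers are cats.
Conclusion: All stars are cats.
Fallacy: illicit minor. The minor term (stars) is distributed in the conclusion ('All stars ...') but undistributed in its premise ('Some stars are computers' doesn't cover all stars).
Only 'Some stars are cats' follows, not 'All'.

Invalid


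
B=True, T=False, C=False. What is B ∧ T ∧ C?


B = True, T = False, C = False
Expression: B ∧ T ∧ C
Step 1: B ∧ T = True AND False = False
Step 2: (False) ∧ C = False AND False = False

False


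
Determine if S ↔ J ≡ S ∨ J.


Expression 1: S ↔ J
Expression 2: S ∨ J
Truth table (S J | Expr1 Expr2):
  T T |   T     T
  T F |   F     T   ← differ
  F T |   F     T   ← differ
  F F |   T     F   ← differ
Counterexample: S=T, J=F gives Expr1 = F but Expr2 = T, so the expressions are NOT logically equivalent.

No


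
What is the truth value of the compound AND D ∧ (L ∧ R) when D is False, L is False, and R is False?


D = False, L = False, R = False
Step 1: L ∧ R = False AND False = False
Step 2: D ∧ False = False AND False = False
AND is true only when ALL operands are true.

False


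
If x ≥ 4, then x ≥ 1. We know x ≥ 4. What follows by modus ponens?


Modus ponens: P → Q, P ⊢ Q
P: x ≥ 4
Q: x ≥ 1
We have P → Q and P is true.
By modus ponens, Q must be true.

x ≥ 1


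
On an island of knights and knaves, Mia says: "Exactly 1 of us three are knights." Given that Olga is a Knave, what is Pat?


Mia claims exactly 1 knights among Mia, Olga, Pat.
Given: Olga is a Knave.

Case 1: Mia is a Knight (tells truth)
  Then exactly 1 of the three are knights.
  Counting Mia, Olga: 1 knight(s) so far. Need 0 more → Pat = Knave.
Case 2: Mia is a Knave (lies)
  Then the count is NOT 1.
  If Pat = Knight, count = 1 = 1 → claim would be true, contradicts lie.
  If Pat = Knave, count = 0 ≠ 1 → lie confirmed ✓

Pat is a Knave.

Knave


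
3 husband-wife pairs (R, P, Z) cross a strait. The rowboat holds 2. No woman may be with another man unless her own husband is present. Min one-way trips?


Label couples R, P, Z (H = husband, W = wife).
Counting alone: 6 people, the rowboat carries 2 and someone must bring it back, so each round trip nets at most +1 on the far side until the last crossing → at least 9 trips. The jealousy constraint makes 9 impossible; the shortest valid schedule has 11:
1. WR+WP →  (far: WR,WP; near: HR,HP,HZ,WZ)
2. WR ←       (far: WP; near: HR,HP,HZ,WR,WZ)
3. WR+WZ →  (far: WR,WP,WZ; near: HR,HP,HZ)
4. WR ←       (far: WP,WZ; near: HR,HP,HZ,WR)
5. HP+HZ →  (far: HP,WP,HZ,WZ; near: HR,WR)
6. HP+WP ←  (far: HZ,WZ; near: HR,WR,HP,WP)
7. HR+HP →  (far: HR,HP,HZ,WZ; near: WR,WP)
8. WZ ←       (far: HR,HP,HZ; near: WR,WP,WZ)
9. WR+WP →  (far: HR,WR,HP,WP,HZ; near: WZ)
10. HZ ←      (far: HR,WR,HP,WP; near: HZ,WZ)
11. HZ+WZ → (far: all six; near: empty)
In every state each wife is either with her husband or with no other man.
Minimum trips = 11

11


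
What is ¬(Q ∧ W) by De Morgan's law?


De Morgan's law: ¬(P ∧ Q) ≡ ¬P ∨ ¬Q
¬(Q ∧ W) = ¬Q ∨ ¬W

¬Q ∨ ¬W


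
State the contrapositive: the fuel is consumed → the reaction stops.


Original: If the fuel is consumed, then the reaction stops
Contrapositive: If ¬Q, then ¬P
Negate Q: not (the reaction stops)
Negate P: not (the fuel is consumed)

If not (the reaction stops), then not (the fuel is consumed).


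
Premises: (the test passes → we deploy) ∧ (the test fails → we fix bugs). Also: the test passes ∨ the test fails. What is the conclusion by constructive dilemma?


Constructive dilemma: (P → Q) ∧ (R → S), P ∨ R ⊢ Q ∨ S
Premise 1: the test passes → we deploy
Premise 2: the test fails → we fix bugs
Premise 3: the test passes ∨ the test fails
Case 1: Assuming the test passes, then by Premise 1, we deploy.
Case 2: Assuming the test fails, then by Premise 2, we fix bugs.
Since one of the test passes or the test fails must hold, we get we deploy or we fix bugs.

We deploy or we fix bugs.


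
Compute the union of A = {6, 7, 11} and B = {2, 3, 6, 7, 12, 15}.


A = {6, 7, 11}
B = {2, 3, 6, 7, 12, 15}
Operation: union
All elements combined: 2, 3, 6, 7, 11, 12, 15

{2, 3, 6, 7, 11, 12, 15}


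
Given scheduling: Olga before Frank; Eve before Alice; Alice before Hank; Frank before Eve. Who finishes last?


Constraints: Olga before Frank; Eve before Alice; Alice before Hank; Frank before Eve
The last task can have nothing scheduled after it, so it must never appear on the left of a 'before'.
Tasks appearing before some other task: Olga, Eve, Alice, Frank.
The only task not in that list is Hank → it is last.

Hank


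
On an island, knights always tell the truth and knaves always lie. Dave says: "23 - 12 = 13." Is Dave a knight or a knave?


Statement: "23 - 12 = 13."
Actual: 23 - 12 = 11
Claimed: 13
Statement is FALSE → Dave lies → Knave

Knave


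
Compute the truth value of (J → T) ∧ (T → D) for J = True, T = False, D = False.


J = True, T = False, D = False
Step 1: J → T is false only when J=True and T=False. Result: False
Step 2: T → D is false only when T=True and D=False. Result: True
Step 3: False ∧ True = False

False


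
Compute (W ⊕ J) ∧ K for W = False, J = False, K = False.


W = False, J = False, K = False
Step 1: W ⊕ J = False XOR False = False
Step 2: False ∧ K = False AND False = False
XOR true when exactly one of W,J is true; then AND with K.

False


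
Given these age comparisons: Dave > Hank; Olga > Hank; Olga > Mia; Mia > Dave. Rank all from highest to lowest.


Constraints: Dave > Hank; Olga > Hank; Olga > Mia; Mia > Dave
Method: at each step, the next-highest is the one remaining person who never appears on the smaller side of a constraint between remaining people.
  Step 1: remaining {Olga, Mia, Dave, Hank}; on the smaller side: {Mia, Dave, Hank} → Olga is next (Olga > Hank; Olga > Mia).
  Step 2: remaining {Mia, Dave, Hank}; on the smaller side: {Dave, Hank} → Mia is next (Mia > Dave).
  Step 3: remaining {Dave, Hank}; on the smaller side: {Hank} → Dave is next (Dave > Hank).
  Step 4: only Hank remains → lowest.
Final ranking (highest to lowest):

Olga > Mia > Dave > Hank
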